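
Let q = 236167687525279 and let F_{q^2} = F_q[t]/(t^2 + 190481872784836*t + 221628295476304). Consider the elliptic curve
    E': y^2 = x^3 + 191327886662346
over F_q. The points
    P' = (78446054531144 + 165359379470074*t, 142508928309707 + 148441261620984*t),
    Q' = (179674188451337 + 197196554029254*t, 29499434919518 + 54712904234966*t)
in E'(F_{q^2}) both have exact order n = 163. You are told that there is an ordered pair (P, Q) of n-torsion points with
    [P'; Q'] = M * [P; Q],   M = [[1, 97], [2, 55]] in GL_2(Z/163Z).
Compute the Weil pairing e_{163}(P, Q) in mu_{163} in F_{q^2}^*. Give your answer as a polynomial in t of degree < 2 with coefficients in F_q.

The 163-Weil pairing on E[163] over F_{236167687525279} is alternating-bilinear: e_{163}(P',Q') = e_{163}(P,Q)^det(M).
det M = 1*55 - 97*2 = -139 = 24 (mod 163); 24^{-1} = 34 (mod 163).
n = 163 = (10100011)_2 (8 bits, wt 4); accumulate f_{163,P'}(Q'+S)/f_{163,P'}(S) along the 7-step ladder.
Miller gives e_{163}(P',Q') = 130450589558818 + 138477493596503*t in F_{236167687525279^2}.
Finally e_{163}(P,Q) = 20161371514294 + 207777838974853*t.

20161371514294 + 207777838974853*t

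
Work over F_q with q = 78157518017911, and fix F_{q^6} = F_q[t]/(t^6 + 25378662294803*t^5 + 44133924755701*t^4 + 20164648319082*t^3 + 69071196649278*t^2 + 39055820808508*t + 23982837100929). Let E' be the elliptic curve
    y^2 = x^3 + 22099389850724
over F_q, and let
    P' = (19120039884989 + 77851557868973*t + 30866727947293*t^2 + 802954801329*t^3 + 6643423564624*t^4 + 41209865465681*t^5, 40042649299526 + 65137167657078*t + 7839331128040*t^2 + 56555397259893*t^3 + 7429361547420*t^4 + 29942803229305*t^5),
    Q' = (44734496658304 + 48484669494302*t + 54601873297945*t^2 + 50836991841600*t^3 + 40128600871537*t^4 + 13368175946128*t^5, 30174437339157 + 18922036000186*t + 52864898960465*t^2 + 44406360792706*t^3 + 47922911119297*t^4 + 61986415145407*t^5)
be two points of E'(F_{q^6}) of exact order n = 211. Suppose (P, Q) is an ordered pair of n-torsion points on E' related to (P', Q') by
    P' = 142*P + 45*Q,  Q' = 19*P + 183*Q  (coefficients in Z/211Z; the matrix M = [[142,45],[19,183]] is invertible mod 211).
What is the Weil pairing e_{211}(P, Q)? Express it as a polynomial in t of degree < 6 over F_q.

Under M = [[142,45],[19,183]] in GL_2(Z/211), e_{211}(P',Q') = e_{211}(P,Q)^(142*183-45*19 mod 211).
Inverting 22 mod 211: 48. Thus e_{211}(P,Q) = e(P',Q')^{48}.
n = 211 = (11010011)_2 (8 bits, wt 5); accumulate f_{211,P'}(Q'+S)/f_{211,P'}(S) along the 7-step ladder.
f_P(D_Q)/f_Q(D_P) = 16051696428493 + 4205104845760*t + 56029464467621*t^2 + 76658615538035*t^3 + 66174714195799*t^4 + 32044330255788*t^5.
Raise to 48: e(P,Q) = 51928006464001 + 32117859653673*t + 70716979479327*t^2 + 74343313668855*t^3 + 39951544494543*t^4 + 26300540882108*t^5 in mu_{211}.

51928006464001 + 32117859653673*t + 70716979479327*t^2 + 74343313668855*t^3 + 39951544494543*t^4 + 26300540882108*t^5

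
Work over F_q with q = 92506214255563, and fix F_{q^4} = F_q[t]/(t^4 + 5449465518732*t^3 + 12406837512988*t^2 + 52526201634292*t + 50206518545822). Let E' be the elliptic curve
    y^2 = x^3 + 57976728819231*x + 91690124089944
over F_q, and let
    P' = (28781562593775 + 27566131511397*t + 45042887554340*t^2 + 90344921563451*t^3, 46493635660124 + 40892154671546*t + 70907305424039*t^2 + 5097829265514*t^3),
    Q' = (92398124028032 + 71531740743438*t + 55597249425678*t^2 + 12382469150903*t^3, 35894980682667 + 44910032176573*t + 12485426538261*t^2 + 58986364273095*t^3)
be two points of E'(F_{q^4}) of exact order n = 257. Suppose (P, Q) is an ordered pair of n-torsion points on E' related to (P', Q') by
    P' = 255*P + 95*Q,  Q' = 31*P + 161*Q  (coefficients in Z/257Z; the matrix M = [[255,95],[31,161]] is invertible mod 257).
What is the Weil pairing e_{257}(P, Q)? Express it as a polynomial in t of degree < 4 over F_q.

Alternating bilinearity on E[257] (values in mu_{257} in F_{92506214255563^4}) gives e(P',Q') = e(P,Q)^det(M).
Inverting 74 mod 257: 66. Thus e_{257}(P,Q) = e(P',Q')^{66}.
9-bit Miller (100000001) on E'/F_{92506214255563} with a'=57976728819231, b'=91690124089944: accumulate tangent/chord ratios at Q'+S and P'+S'.
Result: e(P',Q') = 81933389111375 + 52456743651586*t + 11508576320758*t^2 + 59103714929305*t^3.
Hence e(P,Q) = 78934747362520 + 15810231032574*t + 43373093078401*t^2 + 5727921155068*t^3 in F_{92506214255563^4}^*.

78934747362520 + 15810231032574*t + 43373093078401*t^2 + 5727921155068*t^3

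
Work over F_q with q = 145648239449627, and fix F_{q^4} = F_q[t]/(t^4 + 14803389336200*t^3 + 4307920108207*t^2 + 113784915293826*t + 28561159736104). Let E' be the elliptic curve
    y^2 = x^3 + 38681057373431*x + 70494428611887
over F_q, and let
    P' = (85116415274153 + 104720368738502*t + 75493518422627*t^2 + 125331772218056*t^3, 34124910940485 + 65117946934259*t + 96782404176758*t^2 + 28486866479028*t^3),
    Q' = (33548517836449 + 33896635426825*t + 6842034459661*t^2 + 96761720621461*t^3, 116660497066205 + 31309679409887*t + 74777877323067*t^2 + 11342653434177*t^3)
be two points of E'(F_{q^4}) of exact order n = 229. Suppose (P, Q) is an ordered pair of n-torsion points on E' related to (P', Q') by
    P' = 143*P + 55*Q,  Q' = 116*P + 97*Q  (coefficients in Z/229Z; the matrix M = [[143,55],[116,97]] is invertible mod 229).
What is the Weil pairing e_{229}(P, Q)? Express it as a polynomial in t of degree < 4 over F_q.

144901019366690 + 2575503567891*t + 101593097828396*t^2 + 46483749460820*t^3

The 229-Weil pairing on E[229] over F_{145648239449627} is alternating-bilinear: e_{229}(P',Q') = e_{229}(P,Q)^det(M).
det(M) mod 229 = 163; its inverse in (Z/229)^* is 170 (check: 163*170 mod 229 = 1).
Run Miller on y^2=x^3+38681057373431*x+70494428611887 over F_{145648239449627}: ladder 11100101 (8 bits); e = f_P(D_Q)/f_Q(D_P).
So e_{229}(P',Q') = 16319726724694 + 66047307870985*t + 133257837595196*t^2 + 44054418535891*t^3.
(16319726724694 + 66047307870985*t + 133257837595196*t^2 + 44054418535891*t^3)^{170} mod (145648239449627,f) = 144901019366690 + 2575503567891*t + 101593097828396*t^2 + 46483749460820*t^3.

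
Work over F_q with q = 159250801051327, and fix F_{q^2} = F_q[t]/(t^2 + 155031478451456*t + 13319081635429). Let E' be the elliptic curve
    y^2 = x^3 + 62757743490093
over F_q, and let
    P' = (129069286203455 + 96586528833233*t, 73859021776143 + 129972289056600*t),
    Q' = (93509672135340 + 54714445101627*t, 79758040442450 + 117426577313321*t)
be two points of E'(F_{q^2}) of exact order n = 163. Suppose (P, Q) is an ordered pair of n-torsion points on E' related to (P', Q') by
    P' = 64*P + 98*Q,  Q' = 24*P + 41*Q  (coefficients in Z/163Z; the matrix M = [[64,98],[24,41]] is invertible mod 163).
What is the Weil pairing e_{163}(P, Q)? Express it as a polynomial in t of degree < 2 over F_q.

62980291580187 + 119990047081705*t

Alternating bilinearity on E[163] (values in mu_{163} in F_{159250801051327^2}) gives e(P',Q') = e(P,Q)^det(M).
Hence e(P,Q) = e(P',Q')^{3} where 3 = 109^{-1} mod 163.
Run Miller on y^2=x^3+62757743490093 over F_{159250801051327}: ladder 10100011 (8 bits); e = f_P(D_Q)/f_Q(D_P).
e_{163}(P',Q') = 33571279717248 + 120642721421788*t.
e_{163}(P,Q) = (33571279717248 + 120642721421788*t)^{3} = 62980291580187 + 119990047081705*t.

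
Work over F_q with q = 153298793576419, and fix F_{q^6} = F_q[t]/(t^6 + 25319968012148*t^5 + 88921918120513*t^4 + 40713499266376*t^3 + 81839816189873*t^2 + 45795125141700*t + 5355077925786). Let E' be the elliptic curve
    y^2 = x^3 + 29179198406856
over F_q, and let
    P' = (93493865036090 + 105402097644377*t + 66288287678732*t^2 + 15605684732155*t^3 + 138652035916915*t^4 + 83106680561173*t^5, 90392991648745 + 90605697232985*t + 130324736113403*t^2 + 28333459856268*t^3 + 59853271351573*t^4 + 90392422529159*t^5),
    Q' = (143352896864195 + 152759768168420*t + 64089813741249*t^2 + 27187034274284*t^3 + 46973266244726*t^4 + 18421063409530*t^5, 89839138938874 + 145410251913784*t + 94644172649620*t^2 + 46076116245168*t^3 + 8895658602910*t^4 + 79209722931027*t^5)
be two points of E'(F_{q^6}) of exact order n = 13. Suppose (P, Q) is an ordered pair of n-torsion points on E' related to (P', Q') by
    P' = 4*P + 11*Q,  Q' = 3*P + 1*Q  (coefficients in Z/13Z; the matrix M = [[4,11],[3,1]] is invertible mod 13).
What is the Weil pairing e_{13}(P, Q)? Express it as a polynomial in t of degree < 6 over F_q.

108631937509436 + 125337573543394*t + 10796006445632*t^2 + 45012916534077*t^3 + 125620394006092*t^4 + 131689586404030*t^5

Alternating bilinearity on E[13] (values in mu_{13} in F_{153298793576419^6}) gives e(P',Q') = e(P,Q)^det(M).
So e_{13}(P,Q) = e_{13}(P',Q')^{4}, since 10*4 = 1 mod 13.
4-bit Miller (1101) on E'/F_{153298793576419} with a'=0, b'=29179198406856: accumulate tangent/chord ratios at Q'+S and P'+S'.
The quotient is 97288035874949 + 147220721420577*t + 96279902191635*t^2 + 146629628155479*t^3 + 88523035862055*t^4 + 126297901498113*t^5.
(97288035874949 + 147220721420577*t + 96279902191635*t^2 + 146629628155479*t^3 + 88523035862055*t^4 + 126297901498113*t^5)^{4} mod (153298793576419,f) = 108631937509436 + 125337573543394*t + 10796006445632*t^2 + 45012916534077*t^3 + 125620394006092*t^4 + 131689586404030*t^5.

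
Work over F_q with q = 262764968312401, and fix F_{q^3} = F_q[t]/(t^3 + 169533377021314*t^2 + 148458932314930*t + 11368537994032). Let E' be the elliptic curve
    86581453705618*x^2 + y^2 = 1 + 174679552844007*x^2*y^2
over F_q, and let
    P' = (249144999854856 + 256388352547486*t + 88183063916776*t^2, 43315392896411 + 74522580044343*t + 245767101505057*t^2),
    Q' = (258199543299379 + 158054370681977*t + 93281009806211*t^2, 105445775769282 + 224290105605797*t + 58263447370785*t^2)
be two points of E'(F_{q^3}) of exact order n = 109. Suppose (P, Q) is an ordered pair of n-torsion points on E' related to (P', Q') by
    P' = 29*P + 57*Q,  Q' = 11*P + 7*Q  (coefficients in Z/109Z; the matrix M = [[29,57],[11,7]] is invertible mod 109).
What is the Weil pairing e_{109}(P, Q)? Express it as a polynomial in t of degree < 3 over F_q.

Since e_{109}(P,P)=e_{109}(Q,Q)=1 and e_{109}(Q,P)=e_{109}(P,Q)^{-1}, expanding e_{109}(29*P + 57*Q,11*P + 7*Q) leaves e(P,Q)^det(M).
det(M) mod 109 = 12; its inverse in (Z/109)^* is 100 (check: 12*100 mod 109 = 1).
Map (x,y)_Ed via u=(1+y)/(1-y), v=(1+y)/((1-y)x) to Montgomery A=232903207671144,B=232787765606842; then to (a',b')=(0,113567637348354).
Build f_{109,P'} and f_{109,Q'} via the 7-bit ladder of 109=1101101_2; evaluate at shifted divisors; quotient in F_{262764968312401^3}.
Result: e(P',Q') = 105663181014503 + 13442564403190*t + 187410967801133*t^2.
(105663181014503 + 13442564403190*t + 187410967801133*t^2)^{100} mod (262764968312401,f) = 73930884666139 + 211331855406339*t + 47347702261342*t^2.

73930884666139 + 211331855406339*t + 47347702261342*t^2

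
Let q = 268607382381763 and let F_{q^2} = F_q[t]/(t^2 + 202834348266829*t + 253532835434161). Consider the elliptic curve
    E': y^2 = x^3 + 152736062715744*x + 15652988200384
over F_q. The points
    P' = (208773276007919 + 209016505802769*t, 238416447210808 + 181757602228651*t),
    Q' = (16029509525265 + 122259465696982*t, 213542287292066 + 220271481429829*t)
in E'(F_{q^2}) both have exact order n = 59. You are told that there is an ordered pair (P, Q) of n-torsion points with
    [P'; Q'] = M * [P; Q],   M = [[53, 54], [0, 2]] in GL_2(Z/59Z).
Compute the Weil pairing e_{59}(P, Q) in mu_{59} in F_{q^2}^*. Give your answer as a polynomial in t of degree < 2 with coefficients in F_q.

149709855884009 + 240937491266792*t

Since e_{59}(P,P)=e_{59}(Q,Q)=1 and e_{59}(Q,P)=e_{59}(P,Q)^{-1}, expanding e_{59}(53*P + 54*Q,2*Q) leaves e(P,Q)^det(M).
det(M) mod 59 = 47; its inverse in (Z/59)^* is 54 (check: 47*54 mod 59 = 1).
Build f_{59,P'} and f_{59,Q'} via the 6-bit ladder of 59=111011_2; evaluate at shifted divisors; quotient in F_{268607382381763^2}.
Result: e(P',Q') = 94093338587987 + 118383924112121*t.
(94093338587987 + 118383924112121*t)^{54} mod (268607382381763,f) = 149709855884009 + 240937491266792*t.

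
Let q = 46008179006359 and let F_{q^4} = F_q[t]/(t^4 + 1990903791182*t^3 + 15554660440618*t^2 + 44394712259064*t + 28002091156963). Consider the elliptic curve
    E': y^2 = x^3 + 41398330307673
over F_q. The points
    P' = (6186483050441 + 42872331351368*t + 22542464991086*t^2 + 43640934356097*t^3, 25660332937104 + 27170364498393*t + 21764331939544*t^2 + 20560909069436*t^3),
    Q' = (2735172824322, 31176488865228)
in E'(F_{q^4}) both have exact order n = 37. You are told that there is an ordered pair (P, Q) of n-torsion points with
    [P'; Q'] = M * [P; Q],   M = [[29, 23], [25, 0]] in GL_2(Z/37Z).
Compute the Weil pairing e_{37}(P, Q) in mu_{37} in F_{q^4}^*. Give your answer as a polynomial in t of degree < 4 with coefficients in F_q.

The 37-Weil pairing on E[37] over F_{46008179006359} is alternating-bilinear: e_{37}(P',Q') = e_{37}(P,Q)^det(M).
Inverting 17 mod 37: 24. Thus e_{37}(P,Q) = e(P',Q')^{24}.
Run Miller on y^2=x^3+41398330307673 over F_{46008179006359}: ladder 100101 (6 bits); e = f_P(D_Q)/f_Q(D_P).
f_P(D_Q)/f_Q(D_P) = 39712305059967 + 13644066466730*t + 17551257925742*t^2 + 39326111674694*t^3.
e_{37}(P,Q) = (39712305059967 + 13644066466730*t + 17551257925742*t^2 + 39326111674694*t^3)^{24} = 13700424335122 + 44039095281517*t + 31424167323687*t^2 + 39021447994051*t^3.

13700424335122 + 44039095281517*t + 31424167323687*t^2 + 39021447994051*t^3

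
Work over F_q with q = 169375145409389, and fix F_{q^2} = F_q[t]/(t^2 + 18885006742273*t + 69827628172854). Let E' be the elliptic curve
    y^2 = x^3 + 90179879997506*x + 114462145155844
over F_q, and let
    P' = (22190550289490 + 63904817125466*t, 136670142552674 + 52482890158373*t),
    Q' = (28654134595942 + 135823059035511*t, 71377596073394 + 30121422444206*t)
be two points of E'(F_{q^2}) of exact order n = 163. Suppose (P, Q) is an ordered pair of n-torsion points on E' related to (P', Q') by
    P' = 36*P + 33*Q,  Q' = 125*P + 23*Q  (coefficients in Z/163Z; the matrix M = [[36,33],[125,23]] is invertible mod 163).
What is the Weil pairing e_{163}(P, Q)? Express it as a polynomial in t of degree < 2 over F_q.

70163684852164 + 35586591162823*t

e_{163} is bilinear + alternating on E[163], so e_{163}(36*P + 33*Q, 125*P + 23*Q) = e_{163}(P,Q)^(36*23-33*125).
det(M) mod 163 = 126; its inverse in (Z/163)^* is 22 (check: 126*22 mod 163 = 1).
8-bit Miller (10100011) on E'/F_{169375145409389} with a'=90179879997506, b'=114462145155844: accumulate tangent/chord ratios at Q'+S and P'+S'.
Miller gives e_{163}(P',Q') = 112311710035184 + 105335752650330*t in F_{169375145409389^2}.
(112311710035184 + 105335752650330*t)^{22} mod (169375145409389,f) = 70163684852164 + 35586591162823*t.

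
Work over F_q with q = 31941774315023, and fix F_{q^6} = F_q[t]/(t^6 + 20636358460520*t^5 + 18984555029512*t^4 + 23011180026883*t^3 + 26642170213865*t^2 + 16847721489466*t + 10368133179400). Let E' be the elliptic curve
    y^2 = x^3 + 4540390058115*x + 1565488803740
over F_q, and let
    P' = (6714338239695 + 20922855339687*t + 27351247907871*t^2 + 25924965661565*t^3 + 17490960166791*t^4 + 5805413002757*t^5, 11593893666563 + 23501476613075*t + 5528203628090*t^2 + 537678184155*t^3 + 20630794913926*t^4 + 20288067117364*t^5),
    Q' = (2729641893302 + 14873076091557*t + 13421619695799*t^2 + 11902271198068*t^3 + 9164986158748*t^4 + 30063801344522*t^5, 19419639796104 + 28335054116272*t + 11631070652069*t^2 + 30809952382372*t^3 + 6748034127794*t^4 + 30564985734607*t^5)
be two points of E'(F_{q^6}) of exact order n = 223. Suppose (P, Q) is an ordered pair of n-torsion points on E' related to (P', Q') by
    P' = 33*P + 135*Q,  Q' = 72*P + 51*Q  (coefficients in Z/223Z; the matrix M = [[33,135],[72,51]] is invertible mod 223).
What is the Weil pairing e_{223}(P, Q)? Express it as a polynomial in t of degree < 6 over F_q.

14166969649193 + 5659934656010*t + 17480018199742*t^2 + 28249792603881*t^3 + 93817083287*t^4 + 20407665542702*t^5

The 223-Weil pairing on E[223] over F_{31941774315023} is alternating-bilinear: e_{223}(P',Q') = e_{223}(P,Q)^det(M).
Hence e(P,Q) = e(P',Q')^{99} where 99 = 214^{-1} mod 223.
Run Miller on y^2=x^3+4540390058115*x+1565488803740 over F_{31941774315023}: ladder 11011111 (8 bits); e = f_P(D_Q)/f_Q(D_P).
Result: e(P',Q') = 3815201479094 + 5366581026161*t + 15290012339019*t^2 + 26463111163716*t^3 + 20333612152329*t^4 + 6180739167029*t^5.
e_{223}(P,Q) = (3815201479094 + 5366581026161*t + 15290012339019*t^2 + 26463111163716*t^3 + 20333612152329*t^4 + 6180739167029*t^5)^{99} = 14166969649193 + 5659934656010*t + 17480018199742*t^2 + 28249792603881*t^3 + 93817083287*t^4 + 20407665542702*t^5.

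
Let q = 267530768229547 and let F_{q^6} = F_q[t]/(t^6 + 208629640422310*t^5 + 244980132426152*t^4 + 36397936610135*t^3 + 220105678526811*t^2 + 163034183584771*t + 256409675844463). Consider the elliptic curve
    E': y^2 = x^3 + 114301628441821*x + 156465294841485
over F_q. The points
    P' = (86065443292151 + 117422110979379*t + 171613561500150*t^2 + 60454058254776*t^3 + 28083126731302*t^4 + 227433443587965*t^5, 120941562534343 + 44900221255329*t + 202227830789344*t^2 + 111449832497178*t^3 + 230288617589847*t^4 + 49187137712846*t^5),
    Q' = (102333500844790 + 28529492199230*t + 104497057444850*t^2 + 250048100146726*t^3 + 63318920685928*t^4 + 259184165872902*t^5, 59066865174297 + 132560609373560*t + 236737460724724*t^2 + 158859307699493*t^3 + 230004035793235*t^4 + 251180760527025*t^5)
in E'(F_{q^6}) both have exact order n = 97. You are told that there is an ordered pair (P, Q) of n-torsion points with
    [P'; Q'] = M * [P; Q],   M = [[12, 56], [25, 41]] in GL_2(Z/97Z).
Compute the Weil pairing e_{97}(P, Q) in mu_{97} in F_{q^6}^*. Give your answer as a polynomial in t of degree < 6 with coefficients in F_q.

107897824247907 + 98489943159041*t + 126781722193134*t^2 + 42468777959662*t^3 + 265660331390080*t^4 + 27685471026938*t^5

Under M = [[12,56],[25,41]] in GL_2(Z/97), e_{97}(P',Q') = e_{97}(P,Q)^(12*41-56*25 mod 97).
det M = 12*41 - 56*25 = -908 = 62 (mod 97); 62^{-1} = 36 (mod 97).
Build f_{97,P'} and f_{97,Q'} via the 7-bit ladder of 97=1100001_2; evaluate at shifted divisors; quotient in F_{267530768229547^6}.
f_P(D_Q)/f_Q(D_P) = 170156281638316 + 45590555652052*t + 182384787593334*t^2 + 204558566117128*t^3 + 215863049048319*t^4 + 105752194246136*t^5.
Hence e(P,Q) = 107897824247907 + 98489943159041*t + 126781722193134*t^2 + 42468777959662*t^3 + 265660331390080*t^4 + 27685471026938*t^5 in F_{267530768229547^6}^*.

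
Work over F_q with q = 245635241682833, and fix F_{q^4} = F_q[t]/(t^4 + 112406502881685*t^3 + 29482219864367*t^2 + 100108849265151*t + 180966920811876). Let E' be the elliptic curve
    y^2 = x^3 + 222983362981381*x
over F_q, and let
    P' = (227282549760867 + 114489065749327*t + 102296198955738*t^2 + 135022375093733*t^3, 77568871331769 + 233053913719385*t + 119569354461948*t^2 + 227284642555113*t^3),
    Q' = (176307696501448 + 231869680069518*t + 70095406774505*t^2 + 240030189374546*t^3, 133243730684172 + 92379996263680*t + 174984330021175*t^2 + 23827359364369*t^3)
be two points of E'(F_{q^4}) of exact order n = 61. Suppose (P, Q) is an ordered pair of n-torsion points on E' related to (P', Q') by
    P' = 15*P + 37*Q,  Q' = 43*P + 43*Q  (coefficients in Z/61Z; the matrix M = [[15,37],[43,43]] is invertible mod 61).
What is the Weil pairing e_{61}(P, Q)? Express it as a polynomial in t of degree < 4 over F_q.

196050212747615 + 154884449809787*t + 204834368164390*t^2 + 58829057460324*t^3

Alternating bilinearity on E[61] (values in mu_{61} in F_{245635241682833^4}) gives e(P',Q') = e(P,Q)^det(M).
So e_{61}(P,Q) = e_{61}(P',Q')^{59}, since 30*59 = 1 mod 61.
Run Miller on y^2=x^3+222983362981381*x over F_{245635241682833}: ladder 111101 (6 bits); e = f_P(D_Q)/f_Q(D_P).
So e_{61}(P',Q') = 135414072273494 + 74751046863092*t + 5324840263132*t^2 + 83040246784708*t^3.
Thus e_{61}(P,Q) = 196050212747615 + 154884449809787*t + 204834368164390*t^2 + 58829057460324*t^3.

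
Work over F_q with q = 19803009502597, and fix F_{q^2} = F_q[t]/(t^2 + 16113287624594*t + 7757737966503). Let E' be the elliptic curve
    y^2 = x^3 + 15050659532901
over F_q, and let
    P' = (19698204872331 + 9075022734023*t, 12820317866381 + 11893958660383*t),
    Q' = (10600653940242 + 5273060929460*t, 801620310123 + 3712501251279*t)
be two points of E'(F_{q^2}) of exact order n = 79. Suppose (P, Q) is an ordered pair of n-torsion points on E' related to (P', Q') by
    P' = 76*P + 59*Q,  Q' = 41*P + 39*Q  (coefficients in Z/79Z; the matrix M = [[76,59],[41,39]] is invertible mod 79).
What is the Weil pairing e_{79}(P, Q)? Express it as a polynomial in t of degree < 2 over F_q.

e_{79} is bilinear + alternating on E[79], so e_{79}(76*P + 59*Q, 41*P + 39*Q) = e_{79}(P,Q)^(76*39-59*41).
Hence e(P,Q) = e(P',Q')^{69} where 69 = 71^{-1} mod 79.
Miller loop for e_{79} over F_{19803009502597^2}: bits of 79 = 1001111; 6 double steps + 4 add steps, l/v at each.
e_{79}(P',Q') = 4653943323179 + 2158434840081*t.
Hence e(P,Q) = 9342966579207 + 17944713309634*t in F_{19803009502597^2}^*.

9342966579207 + 17944713309634*t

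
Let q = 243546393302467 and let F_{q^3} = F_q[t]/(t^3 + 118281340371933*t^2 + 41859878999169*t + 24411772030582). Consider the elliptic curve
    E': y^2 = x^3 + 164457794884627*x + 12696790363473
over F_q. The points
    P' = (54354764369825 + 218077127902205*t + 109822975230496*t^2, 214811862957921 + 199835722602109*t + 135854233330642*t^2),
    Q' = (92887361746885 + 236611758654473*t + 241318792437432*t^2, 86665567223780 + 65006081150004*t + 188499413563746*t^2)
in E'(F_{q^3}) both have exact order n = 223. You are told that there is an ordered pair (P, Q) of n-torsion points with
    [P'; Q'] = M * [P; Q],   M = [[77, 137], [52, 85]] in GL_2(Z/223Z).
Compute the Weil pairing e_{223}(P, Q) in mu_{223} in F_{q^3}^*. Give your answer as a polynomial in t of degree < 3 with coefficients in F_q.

217234030479399 + 193958223934681*t + 145250632811220*t^2

Under M = [[77,137],[52,85]] in GL_2(Z/223), e_{223}(P',Q') = e_{223}(P,Q)^(77*85-137*52 mod 223).
77*85 - 137*52 = -579; reduced mod 223: det = 90, inverse 57.
Double-and-add over 11011111: 8-1 doublings, 7-1 additions; each step l_{T,T}/v_{2T} or l_{T,P'}/v at Q'+S for random S.
f_P(D_Q)/f_Q(D_P) = 92459309966219 + 91212453130499*t + 218355199032728*t^2.
Raise to 57: e(P,Q) = 217234030479399 + 193958223934681*t + 145250632811220*t^2 in mu_{223}.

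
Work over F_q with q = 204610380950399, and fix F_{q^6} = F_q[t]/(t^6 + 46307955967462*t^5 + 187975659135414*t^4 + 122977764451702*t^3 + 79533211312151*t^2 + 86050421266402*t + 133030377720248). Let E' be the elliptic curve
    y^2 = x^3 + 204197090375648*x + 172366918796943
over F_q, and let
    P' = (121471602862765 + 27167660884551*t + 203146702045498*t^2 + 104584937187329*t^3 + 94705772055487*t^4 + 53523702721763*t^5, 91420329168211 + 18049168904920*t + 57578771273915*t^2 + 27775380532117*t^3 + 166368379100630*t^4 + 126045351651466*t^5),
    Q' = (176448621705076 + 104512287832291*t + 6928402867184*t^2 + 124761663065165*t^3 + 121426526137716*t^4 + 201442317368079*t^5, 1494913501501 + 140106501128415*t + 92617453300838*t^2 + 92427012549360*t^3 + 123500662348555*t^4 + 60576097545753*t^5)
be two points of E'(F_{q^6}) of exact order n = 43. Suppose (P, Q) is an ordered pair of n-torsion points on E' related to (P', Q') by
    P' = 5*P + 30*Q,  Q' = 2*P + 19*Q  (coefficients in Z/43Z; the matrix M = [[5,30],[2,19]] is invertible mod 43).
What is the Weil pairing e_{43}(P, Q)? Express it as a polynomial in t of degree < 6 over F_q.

e_{43}(aP+bQ,cP+dQ) = e_{43}(P,Q)^(ad-bc); with (a,b,c,d)=(5,30,2,19) this gives the det-43 law.
det(M) mod 43 = 35; its inverse in (Z/43)^* is 16 (check: 35*16 mod 43 = 1).
Run Miller on y^2=x^3+204197090375648*x+172366918796943 over F_{204610380950399}: ladder 101011 (6 bits); e = f_P(D_Q)/f_Q(D_P).
Miller gives e_{43}(P',Q') = 188273284213011 + 112517355467275*t + 203059256580848*t^2 + 99899355246747*t^3 + 101089620524789*t^4 + 108010182078008*t^5 in F_{204610380950399^6}.
Raise to 16: e(P,Q) = 68171206034314 + 179645585299849*t + 141662167879757*t^2 + 197462553963222*t^3 + 15297597012589*t^4 + 116180265946319*t^5 in mu_{43}.

68171206034314 + 179645585299849*t + 141662167879757*t^2 + 197462553963222*t^3 + 15297597012589*t^4 + 116180265946319*t^5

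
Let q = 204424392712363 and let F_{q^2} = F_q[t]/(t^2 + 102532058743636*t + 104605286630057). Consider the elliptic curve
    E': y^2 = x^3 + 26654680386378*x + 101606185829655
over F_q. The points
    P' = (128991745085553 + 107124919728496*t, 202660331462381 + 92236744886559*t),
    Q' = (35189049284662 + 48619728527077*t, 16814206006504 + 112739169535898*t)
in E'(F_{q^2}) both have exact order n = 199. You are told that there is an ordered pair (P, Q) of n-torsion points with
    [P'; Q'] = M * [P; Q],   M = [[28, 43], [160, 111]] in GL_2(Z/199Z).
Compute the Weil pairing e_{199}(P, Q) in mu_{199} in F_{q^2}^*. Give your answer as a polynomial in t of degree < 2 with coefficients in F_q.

123024822176942 + 144867325756122*t

e_{199} is bilinear + alternating on E[199], so e_{199}(28*P + 43*Q, 160*P + 111*Q) = e_{199}(P,Q)^(28*111-43*160).
Inverting 9 mod 199: 177. Thus e_{199}(P,Q) = e(P',Q')^{177}.
Double-and-add over 11000111: 8-1 doublings, 5-1 additions; each step l_{T,T}/v_{2T} or l_{T,P'}/v at Q'+S for random S.
Miller gives e_{199}(P',Q') = 53548327953916 + 203774751381282*t in F_{204424392712363^2}.
Finally e_{199}(P,Q) = 123024822176942 + 144867325756122*t.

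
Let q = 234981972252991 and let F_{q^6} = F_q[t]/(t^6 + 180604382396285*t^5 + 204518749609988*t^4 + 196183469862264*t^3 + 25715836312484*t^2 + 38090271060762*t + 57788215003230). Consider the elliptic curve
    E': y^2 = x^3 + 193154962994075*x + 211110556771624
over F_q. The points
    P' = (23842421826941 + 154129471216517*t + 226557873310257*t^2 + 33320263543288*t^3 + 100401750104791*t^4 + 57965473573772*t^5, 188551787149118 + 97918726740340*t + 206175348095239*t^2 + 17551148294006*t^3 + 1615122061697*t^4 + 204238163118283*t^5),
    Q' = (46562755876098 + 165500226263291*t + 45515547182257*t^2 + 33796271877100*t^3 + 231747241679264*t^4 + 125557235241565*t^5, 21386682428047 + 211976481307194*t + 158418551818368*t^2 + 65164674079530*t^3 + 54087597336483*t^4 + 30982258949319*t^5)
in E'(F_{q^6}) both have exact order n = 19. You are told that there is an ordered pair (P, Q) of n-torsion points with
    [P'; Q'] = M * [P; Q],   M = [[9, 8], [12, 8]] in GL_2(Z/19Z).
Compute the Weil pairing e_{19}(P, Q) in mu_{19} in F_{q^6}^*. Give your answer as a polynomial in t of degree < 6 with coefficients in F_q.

e_{19}(aP+bQ,cP+dQ) = e_{19}(P,Q)^(ad-bc); with (a,b,c,d)=(9,8,12,8) this gives the det-19 law.
9*8 - 8*12 = -24; reduced mod 19: det = 14, inverse 15.
Double-and-add over 10011: 5-1 doublings, 3-1 additions; each step l_{T,T}/v_{2T} or l_{T,P'}/v at Q'+S for random S.
e_{19}(P',Q') = 19149682473488 + 222004236221786*t + 114051307698791*t^2 + 186408145004207*t^3 + 176085695869785*t^4 + 168245486461846*t^5.
Raise to 15: e(P,Q) = 203419023337157 + 115389189570484*t + 31692478186035*t^2 + 73286134840708*t^3 + 32733742070335*t^4 + 8070395067736*t^5 in mu_{19}.

203419023337157 + 115389189570484*t + 31692478186035*t^2 + 73286134840708*t^3 + 32733742070335*t^4 + 8070395067736*t^5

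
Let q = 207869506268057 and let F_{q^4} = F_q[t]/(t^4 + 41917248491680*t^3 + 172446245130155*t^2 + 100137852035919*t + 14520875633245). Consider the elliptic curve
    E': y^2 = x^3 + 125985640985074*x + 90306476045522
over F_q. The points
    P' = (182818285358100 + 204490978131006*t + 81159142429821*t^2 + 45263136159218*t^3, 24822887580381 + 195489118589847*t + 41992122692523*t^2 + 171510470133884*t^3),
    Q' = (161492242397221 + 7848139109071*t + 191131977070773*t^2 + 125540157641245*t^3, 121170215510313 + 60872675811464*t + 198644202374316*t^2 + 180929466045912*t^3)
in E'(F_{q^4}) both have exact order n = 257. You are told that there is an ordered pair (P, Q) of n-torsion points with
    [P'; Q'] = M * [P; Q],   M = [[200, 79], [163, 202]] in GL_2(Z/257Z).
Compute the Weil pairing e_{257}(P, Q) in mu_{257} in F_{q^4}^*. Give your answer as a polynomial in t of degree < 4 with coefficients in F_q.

e_{257} is bilinear + alternating on E[257], so e_{257}(200*P + 79*Q, 163*P + 202*Q) = e_{257}(P,Q)^(200*202-79*163).
det M = 200*202 - 79*163 = 27523 = 24 (mod 257); 24^{-1} = 75 (mod 257).
n = 257 = (100000001)_2 (9 bits, wt 2); accumulate f_{257,P'}(Q'+S)/f_{257,P'}(S) along the 8-step ladder.
The quotient is 98027641759335 + 92414485474117*t + 88406878811182*t^2 + 111522481731049*t^3.
Finally e_{257}(P,Q) = 46006647675035 + 191631356579133*t + 40021852001178*t^2 + 197522238721753*t^3.

46006647675035 + 191631356579133*t + 40021852001178*t^2 + 197522238721753*t^3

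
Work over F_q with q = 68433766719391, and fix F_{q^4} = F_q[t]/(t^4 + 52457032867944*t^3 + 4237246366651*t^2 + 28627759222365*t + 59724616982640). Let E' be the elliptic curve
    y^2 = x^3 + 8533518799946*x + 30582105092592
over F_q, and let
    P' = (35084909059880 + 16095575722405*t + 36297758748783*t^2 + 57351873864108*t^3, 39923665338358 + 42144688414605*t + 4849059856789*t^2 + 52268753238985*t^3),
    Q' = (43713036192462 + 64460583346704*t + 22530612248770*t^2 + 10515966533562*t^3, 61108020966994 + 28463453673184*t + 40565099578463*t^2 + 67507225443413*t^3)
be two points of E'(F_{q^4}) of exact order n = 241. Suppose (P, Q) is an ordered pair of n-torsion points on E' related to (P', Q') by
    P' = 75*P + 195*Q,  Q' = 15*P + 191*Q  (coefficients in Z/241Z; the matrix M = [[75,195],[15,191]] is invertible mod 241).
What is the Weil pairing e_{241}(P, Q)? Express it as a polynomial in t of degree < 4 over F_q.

Under M = [[75,195],[15,191]] in GL_2(Z/241), e_{241}(P',Q') = e_{241}(P,Q)^(75*191-195*15 mod 241).
75*191 - 195*15 = 11400; reduced mod 241: det = 73, inverse 208.
Double-and-add over 11110001: 8-1 doublings, 5-1 additions; each step l_{T,T}/v_{2T} or l_{T,P'}/v at Q'+S for random S.
So e_{241}(P',Q') = 27292990943601 + 387497576621*t + 11372285857535*t^2 + 28598652935148*t^3.
(27292990943601 + 387497576621*t + 11372285857535*t^2 + 28598652935148*t^3)^{208} mod (68433766719391,f) = 58259376218640 + 50664685559858*t + 4914278537000*t^2 + 1413442020992*t^3.

58259376218640 + 50664685559858*t + 4914278537000*t^2 + 1413442020992*t^3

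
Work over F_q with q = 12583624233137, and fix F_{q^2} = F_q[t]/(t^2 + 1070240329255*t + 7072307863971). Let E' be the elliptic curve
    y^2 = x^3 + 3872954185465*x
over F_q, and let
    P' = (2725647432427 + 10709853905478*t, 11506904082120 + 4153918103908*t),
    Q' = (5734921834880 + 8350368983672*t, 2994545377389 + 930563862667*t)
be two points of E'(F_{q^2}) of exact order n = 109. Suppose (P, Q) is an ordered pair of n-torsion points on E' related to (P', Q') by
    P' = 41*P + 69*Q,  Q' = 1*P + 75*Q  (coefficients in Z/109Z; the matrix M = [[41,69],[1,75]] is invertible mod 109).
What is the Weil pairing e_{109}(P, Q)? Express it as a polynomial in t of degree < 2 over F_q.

The 109-Weil pairing on E[109] over F_{12583624233137} is alternating-bilinear: e_{109}(P',Q') = e_{109}(P,Q)^det(M).
41*75 - 69*1 = 3006; reduced mod 109: det = 63, inverse 45.
Double-and-add over 1101101: 7-1 doublings, 5-1 additions; each step l_{T,T}/v_{2T} or l_{T,P'}/v at Q'+S for random S.
So e_{109}(P',Q') = 4587352047429 + 8828565678561*t.
Finally e_{109}(P,Q) = 983007773571 + 2785517268297*t.

983007773571 + 2785517268297*t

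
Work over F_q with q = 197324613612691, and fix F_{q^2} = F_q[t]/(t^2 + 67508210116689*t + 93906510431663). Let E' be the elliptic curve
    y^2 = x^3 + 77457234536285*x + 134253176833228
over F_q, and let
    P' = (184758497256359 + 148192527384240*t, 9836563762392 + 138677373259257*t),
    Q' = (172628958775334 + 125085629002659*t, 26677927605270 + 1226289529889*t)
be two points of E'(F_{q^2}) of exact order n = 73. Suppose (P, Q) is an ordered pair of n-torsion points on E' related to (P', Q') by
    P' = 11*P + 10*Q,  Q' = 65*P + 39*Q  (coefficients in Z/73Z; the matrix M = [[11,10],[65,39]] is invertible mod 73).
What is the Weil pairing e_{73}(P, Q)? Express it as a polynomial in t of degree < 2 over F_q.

174241159508633 + 11769113866959*t

Since e_{73}(P,P)=e_{73}(Q,Q)=1 and e_{73}(Q,P)=e_{73}(P,Q)^{-1}, expanding e_{73}(11*P + 10*Q,65*P + 39*Q) leaves e(P,Q)^det(M).
So e_{73}(P,Q) = e_{73}(P',Q')^{36}, since 71*36 = 1 mod 73.
7-bit Miller (1001001) on E'/F_{197324613612691} with a'=77457234536285, b'=134253176833228: accumulate tangent/chord ratios at Q'+S and P'+S'.
Miller gives e_{73}(P',Q') = 125024831592090 + 54788002486569*t in F_{197324613612691^2}.
e_{73}(P,Q) = (125024831592090 + 54788002486569*t)^{36} = 174241159508633 + 11769113866959*t.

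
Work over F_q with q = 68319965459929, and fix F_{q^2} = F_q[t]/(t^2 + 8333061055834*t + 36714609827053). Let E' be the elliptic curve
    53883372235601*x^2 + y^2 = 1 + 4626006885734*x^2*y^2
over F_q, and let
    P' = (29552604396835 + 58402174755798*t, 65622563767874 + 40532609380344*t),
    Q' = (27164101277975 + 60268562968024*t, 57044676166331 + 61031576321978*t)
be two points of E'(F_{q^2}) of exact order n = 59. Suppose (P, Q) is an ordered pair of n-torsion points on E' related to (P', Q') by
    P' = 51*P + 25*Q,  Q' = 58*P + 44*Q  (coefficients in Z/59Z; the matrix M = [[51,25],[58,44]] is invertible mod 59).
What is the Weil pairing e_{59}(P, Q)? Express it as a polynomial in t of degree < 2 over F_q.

4171448420456 + 25706542881438*t

Under M = [[51,25],[58,44]] in GL_2(Z/59), e_{59}(P',Q') = e_{59}(P,Q)^(51*44-25*58 mod 59).
So e_{59}(P,Q) = e_{59}(P',Q')^{35}, since 27*35 = 1 mod 59.
Map (x,y)_Ed via u=(1+y)/(1-y), v=(1+y)/((1-y)x) to Montgomery A=25284941702045,B=8216824128; then to (a',b')=(4200860621781,33104012713461).
Run Miller on y^2=x^3+4200860621781*x+33104012713461 over F_{68319965459929}: ladder 111011 (6 bits); e = f_P(D_Q)/f_Q(D_P).
Result: e(P',Q') = 20050630549888 + 24336192757307*t.
Finally e_{59}(P,Q) = 4171448420456 + 25706542881438*t.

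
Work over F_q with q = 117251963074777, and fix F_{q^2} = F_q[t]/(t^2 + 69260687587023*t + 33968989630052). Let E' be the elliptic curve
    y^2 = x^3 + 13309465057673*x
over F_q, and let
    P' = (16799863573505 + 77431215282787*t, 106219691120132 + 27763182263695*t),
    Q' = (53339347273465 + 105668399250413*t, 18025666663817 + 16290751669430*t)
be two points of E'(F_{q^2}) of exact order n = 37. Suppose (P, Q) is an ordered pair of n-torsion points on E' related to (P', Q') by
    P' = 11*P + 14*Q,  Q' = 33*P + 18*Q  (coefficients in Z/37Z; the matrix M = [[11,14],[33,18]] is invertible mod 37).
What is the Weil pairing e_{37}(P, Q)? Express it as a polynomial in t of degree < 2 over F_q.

59623724402124 + 35986224585961*t

Under M = [[11,14],[33,18]] in GL_2(Z/37), e_{37}(P',Q') = e_{37}(P,Q)^(11*18-14*33 mod 37).
Hence e(P,Q) = e(P',Q')^{22} where 22 = 32^{-1} mod 37.
Double-and-add over 100101: 6-1 doublings, 3-1 additions; each step l_{T,T}/v_{2T} or l_{T,P'}/v at Q'+S for random S.
Result: e(P',Q') = 64298551153689 + 40635872040080*t.
Finally e_{37}(P,Q) = 59623724402124 + 35986224585961*t.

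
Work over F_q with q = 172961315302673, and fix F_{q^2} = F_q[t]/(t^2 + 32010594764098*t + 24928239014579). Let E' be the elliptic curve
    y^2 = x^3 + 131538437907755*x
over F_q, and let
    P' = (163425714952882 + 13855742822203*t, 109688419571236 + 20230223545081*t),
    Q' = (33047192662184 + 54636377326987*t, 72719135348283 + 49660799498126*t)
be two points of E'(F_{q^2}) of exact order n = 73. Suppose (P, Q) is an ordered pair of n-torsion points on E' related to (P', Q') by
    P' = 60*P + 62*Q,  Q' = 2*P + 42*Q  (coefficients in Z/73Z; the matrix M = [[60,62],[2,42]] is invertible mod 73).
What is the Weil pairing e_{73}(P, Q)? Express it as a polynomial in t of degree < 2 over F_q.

142936670976533 + 16988671308089*t

The 73-Weil pairing on E[73] over F_{172961315302673} is alternating-bilinear: e_{73}(P',Q') = e_{73}(P,Q)^det(M).
det M = 60*42 - 62*2 = 2396 = 60 (mod 73); 60^{-1} = 28 (mod 73).
Build f_{73,P'} and f_{73,Q'} via the 7-bit ladder of 73=1001001_2; evaluate at shifted divisors; quotient in F_{172961315302673^2}.
f_P(D_Q)/f_Q(D_P) = 107466651629946 + 118216670514944*t.
e_{73}(P,Q) = (107466651629946 + 118216670514944*t)^{28} = 142936670976533 + 16988671308089*t.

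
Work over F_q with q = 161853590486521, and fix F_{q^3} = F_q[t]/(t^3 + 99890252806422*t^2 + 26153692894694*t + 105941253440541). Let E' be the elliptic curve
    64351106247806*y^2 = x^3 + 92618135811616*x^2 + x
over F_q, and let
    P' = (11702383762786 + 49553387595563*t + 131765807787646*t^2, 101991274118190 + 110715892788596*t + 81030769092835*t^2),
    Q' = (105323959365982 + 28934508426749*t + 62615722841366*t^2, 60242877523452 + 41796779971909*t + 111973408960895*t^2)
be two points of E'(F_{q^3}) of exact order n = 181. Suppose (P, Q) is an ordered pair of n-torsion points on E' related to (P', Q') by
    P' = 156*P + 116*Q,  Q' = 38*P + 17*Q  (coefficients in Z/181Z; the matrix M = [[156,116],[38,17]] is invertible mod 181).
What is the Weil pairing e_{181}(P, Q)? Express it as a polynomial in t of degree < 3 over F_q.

113754636409215 + 16342993969239*t + 15023147183118*t^2

Under M = [[156,116],[38,17]] in GL_2(Z/181), e_{181}(P',Q') = e_{181}(P,Q)^(156*17-116*38 mod 181).
det(M) mod 181 = 54; its inverse in (Z/181)^* is 57 (check: 54*57 mod 181 = 1).
Montgomery->Weierstrass: x_W = 46465387448079*x+70935752876206, y_W=46465387448079*y on F_{161853590486521}; lands on y^2=x^3+19451445924273.
Double-and-add over 10110101: 8-1 doublings, 5-1 additions; each step l_{T,T}/v_{2T} or l_{T,P'}/v at Q'+S for random S.
The quotient is 138463039250942 + 91064699376674*t + 738980885588*t^2.
Hence e(P,Q) = 113754636409215 + 16342993969239*t + 15023147183118*t^2 in F_{161853590486521^3}^*.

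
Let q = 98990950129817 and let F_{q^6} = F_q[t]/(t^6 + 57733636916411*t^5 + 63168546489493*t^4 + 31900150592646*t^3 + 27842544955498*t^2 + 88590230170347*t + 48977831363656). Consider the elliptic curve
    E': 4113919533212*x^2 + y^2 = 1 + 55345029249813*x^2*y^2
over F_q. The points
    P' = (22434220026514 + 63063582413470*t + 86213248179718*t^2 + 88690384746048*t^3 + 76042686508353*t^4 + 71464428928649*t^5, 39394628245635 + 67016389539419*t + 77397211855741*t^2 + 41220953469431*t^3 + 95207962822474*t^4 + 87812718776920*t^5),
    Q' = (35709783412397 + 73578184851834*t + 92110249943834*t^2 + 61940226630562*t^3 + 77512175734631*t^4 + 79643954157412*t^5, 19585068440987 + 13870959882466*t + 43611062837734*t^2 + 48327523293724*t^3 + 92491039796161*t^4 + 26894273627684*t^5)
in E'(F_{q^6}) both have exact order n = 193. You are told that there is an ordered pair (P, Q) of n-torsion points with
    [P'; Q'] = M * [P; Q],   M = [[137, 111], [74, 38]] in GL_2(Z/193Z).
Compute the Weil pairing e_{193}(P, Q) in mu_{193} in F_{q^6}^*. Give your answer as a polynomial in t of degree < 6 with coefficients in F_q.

77164191500886 + 27989728915547*t + 64330931198489*t^2 + 34451373201081*t^3 + 65982127818330*t^4 + 79130710733990*t^5

The 193-Weil pairing on E[193] over F_{98990950129817} is alternating-bilinear: e_{193}(P',Q') = e_{193}(P,Q)^det(M).
Hence e(P,Q) = e(P',Q')^{152} where 152 = 80^{-1} mod 193.
Map (x,y)_Ed via u=(1+y)/(1-y), v=(1+y)/((1-y)x) to Montgomery A=70447751963988,B=73186984418976; then to (a',b')=(1551011965395,64999107224271).
Run Miller on y^2=x^3+1551011965395*x+64999107224271 over F_{98990950129817}: ladder 11000001 (8 bits); e = f_P(D_Q)/f_Q(D_P).
f_P(D_Q)/f_Q(D_P) = 70310897940433 + 63740682656496*t + 93033670249297*t^2 + 90679244008967*t^3 + 54808163075727*t^4 + 50742176772677*t^5.
Hence e(P,Q) = 77164191500886 + 27989728915547*t + 64330931198489*t^2 + 34451373201081*t^3 + 65982127818330*t^4 + 79130710733990*t^5 in F_{98990950129817^6}^*.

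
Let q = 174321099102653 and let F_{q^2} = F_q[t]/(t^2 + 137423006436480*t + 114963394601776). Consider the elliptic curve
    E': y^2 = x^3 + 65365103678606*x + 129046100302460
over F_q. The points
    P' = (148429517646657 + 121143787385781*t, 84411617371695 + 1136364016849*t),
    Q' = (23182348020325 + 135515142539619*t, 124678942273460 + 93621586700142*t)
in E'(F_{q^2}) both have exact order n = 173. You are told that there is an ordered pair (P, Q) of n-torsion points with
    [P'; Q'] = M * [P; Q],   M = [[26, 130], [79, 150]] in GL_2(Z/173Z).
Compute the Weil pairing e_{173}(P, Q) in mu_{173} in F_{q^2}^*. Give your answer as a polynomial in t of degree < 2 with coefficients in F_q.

e_{173} is bilinear + alternating on E[173], so e_{173}(26*P + 130*Q, 79*P + 150*Q) = e_{173}(P,Q)^(26*150-130*79).
Inverting 31 mod 173: 67. Thus e_{173}(P,Q) = e(P',Q')^{67}.
Miller loop for e_{173} over F_{174321099102653^2}: bits of 173 = 10101101; 7 double steps + 4 add steps, l/v at each.
Result: e(P',Q') = 133045312787984 + 32995610376280*t.
Raise to 67: e(P,Q) = 98145019230207 + 92698038474490*t in mu_{173}.

98145019230207 + 92698038474490*t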